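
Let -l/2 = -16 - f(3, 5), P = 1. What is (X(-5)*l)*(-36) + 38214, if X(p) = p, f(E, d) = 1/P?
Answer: 44334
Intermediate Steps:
f(E, d) = 1 (f(E, d) = 1/1 = 1)
l = 34 (l = -2*(-16 - 1*1) = -2*(-16 - 1) = -2*(-17) = 34)
(X(-5)*l)*(-36) + 38214 = -5*34*(-36) + 38214 = -170*(-36) + 38214 = 6120 + 38214 = 44334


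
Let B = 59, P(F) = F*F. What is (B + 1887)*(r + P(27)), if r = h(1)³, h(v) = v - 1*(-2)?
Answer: 1471176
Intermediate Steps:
h(v) = 2 + v (h(v) = v + 2 = 2 + v)
P(F) = F²
r = 27 (r = (2 + 1)³ = 3³ = 27)
(B + 1887)*(r + P(27)) = (59 + 1887)*(27 + 27²) = 1946*(27 + 729) = 1946*756 = 1471176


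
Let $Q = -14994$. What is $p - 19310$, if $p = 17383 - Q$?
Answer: $13067$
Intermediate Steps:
$p = 32377$ ($p = 17383 - -14994 = 17383 + 14994 = 32377$)
$p - 19310 = 32377 - 19310 = 13067$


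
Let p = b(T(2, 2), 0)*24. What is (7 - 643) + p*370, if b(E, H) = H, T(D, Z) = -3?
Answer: -636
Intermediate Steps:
p = 0 (p = 0*24 = 0)
(7 - 643) + p*370 = (7 - 643) + 0*370 = -636 + 0 = -636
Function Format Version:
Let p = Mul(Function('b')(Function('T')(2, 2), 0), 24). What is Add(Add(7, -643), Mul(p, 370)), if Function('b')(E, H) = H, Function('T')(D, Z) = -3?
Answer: -636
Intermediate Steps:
p = 0 (p = Mul(0, 24) = 0)
Add(Add(7, -643), Mul(p, 370)) = Add(Add(7, -643), Mul(0, 370)) = Add(-636, 0) = -636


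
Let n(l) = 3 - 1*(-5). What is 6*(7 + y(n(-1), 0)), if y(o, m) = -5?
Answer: 12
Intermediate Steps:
n(l) = 8 (n(l) = 3 + 5 = 8)
6*(7 + y(n(-1), 0)) = 6*(7 - 5) = 6*2 = 12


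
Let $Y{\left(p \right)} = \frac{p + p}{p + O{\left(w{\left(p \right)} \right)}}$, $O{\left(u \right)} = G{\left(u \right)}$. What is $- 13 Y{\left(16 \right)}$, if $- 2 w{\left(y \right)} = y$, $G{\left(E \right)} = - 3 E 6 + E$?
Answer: $- \frac{52}{19} \approx -2.7368$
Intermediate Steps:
$G{\left(E \right)} = - 17 E$ ($G{\left(E \right)} = - 18 E + E = - 17 E$)
$w{\left(y \right)} = - \frac{y}{2}$
$O{\left(u \right)} = - 17 u$
$Y{\left(p \right)} = \frac{4}{19}$ ($Y{\left(p \right)} = \frac{p + p}{p - 17 \left(- \frac{p}{2}\right)} = \frac{2 p}{p + \frac{17 p}{2}} = \frac{2 p}{\frac{19}{2} p} = 2 p \frac{2}{19 p} = \frac{4}{19}$)
$- 13 Y{\left(16 \right)} = \left(-13\right) \frac{4}{19} = - \frac{52}{19}$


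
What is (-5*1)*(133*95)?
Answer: -63175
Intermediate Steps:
(-5*1)*(133*95) = -5*12635 = -63175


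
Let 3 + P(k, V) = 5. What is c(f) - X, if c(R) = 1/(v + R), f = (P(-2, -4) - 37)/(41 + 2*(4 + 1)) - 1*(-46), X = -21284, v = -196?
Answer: 163567489/7685 ≈ 21284.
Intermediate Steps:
P(k, V) = 2 (P(k, V) = -3 + 5 = 2)
f = 2311/51 (f = (2 - 37)/(41 + 2*(4 + 1)) - 1*(-46) = -35/(41 + 2*5) + 46 = -35/(41 + 10) + 46 = -35/51 + 46 = 2311/51 ≈ 45.314)
c(R) = 1/(-196 + R)
c(f) - X = 1/(-196 + 2311/51) - 1*(-21284) = 1/(-7685/51) + 21284 = -51/7685 + 21284 = 163567489/7685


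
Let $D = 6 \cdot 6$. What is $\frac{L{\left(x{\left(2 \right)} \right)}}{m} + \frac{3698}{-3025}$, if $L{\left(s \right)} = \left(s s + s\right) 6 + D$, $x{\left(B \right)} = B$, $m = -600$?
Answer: $- \frac{4061}{3025} \approx -1.3425$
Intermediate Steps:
$D = 36$
$L{\left(s \right)} = 36 + 6 s + 6 s^{2}$ ($L{\left(s \right)} = \left(s s + s\right) 6 + 36 = \left(s^{2} + s\right) 6 + 36 = \left(s + s^{2}\right) 6 + 36 = \left(6 s + 6 s^{2}\right) + 36 = 36 + 6 s + 6 s^{2}$)
$\frac{L{\left(x{\left(2 \right)} \right)}}{m} + \frac{3698}{-3025} = \frac{36 + 6 \cdot 2 + 6 \cdot 2^{2}}{-600} + \frac{3698}{-3025} = \left(36 + 12 + 6 \cdot 4\right) \left(- \frac{1}{600}\right) + 3698 \left(- \frac{1}{3025}\right) = \left(36 + 12 + 24\right) \left(- \frac{1}{600}\right) - \frac{3698}{3025} = 72 \left(- \frac{1}{600}\right) - \frac{3698}{3025} = - \frac{3}{25} - \frac{3698}{3025} = - \frac{4061}{3025}$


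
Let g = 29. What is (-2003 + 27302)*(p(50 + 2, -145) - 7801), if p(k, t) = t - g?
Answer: -201759525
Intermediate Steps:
p(k, t) = -29 + t (p(k, t) = t - 1*29 = t - 29 = -29 + t)
(-2003 + 27302)*(p(50 + 2, -145) - 7801) = (-2003 + 27302)*((-29 - 145) - 7801) = 25299*(-174 - 7801) = 25299*(-7975) = -201759525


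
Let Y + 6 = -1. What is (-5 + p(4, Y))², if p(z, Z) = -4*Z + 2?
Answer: 625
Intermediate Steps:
Y = -7 (Y = -6 - 1 = -7)
p(z, Z) = 2 - 4*Z
(-5 + p(4, Y))² = (-5 + (2 - 4*(-7)))² = (-5 + (2 + 28))² = (-5 + 30)² = 25² = 625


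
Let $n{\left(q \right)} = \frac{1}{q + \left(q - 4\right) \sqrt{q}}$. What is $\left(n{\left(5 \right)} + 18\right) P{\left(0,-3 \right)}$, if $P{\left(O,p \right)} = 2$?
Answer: $\frac{73}{2} - \frac{\sqrt{5}}{10} \approx 36.276$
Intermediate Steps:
$n{\left(q \right)} = \frac{1}{q + \sqrt{q} \left(-4 + q\right)}$ ($n{\left(q \right)} = \frac{1}{q + \left(q - 4\right) \sqrt{q}} = \frac{1}{q + \left(-4 + q\right) \sqrt{q}} = \frac{1}{q + \sqrt{q} \left(-4 + q\right)}$)
$\left(n{\left(5 \right)} + 18\right) P{\left(0,-3 \right)} = \left(\frac{1}{5 + 5^{\frac{3}{2}} - 4 \sqrt{5}} + 18\right) 2 = \left(\frac{1}{5 + 5 \sqrt{5} - 4 \sqrt{5}} + 18\right) 2 = \left(\frac{1}{5 + \sqrt{5}} + 18\right) 2 = \left(18 + \frac{1}{5 + \sqrt{5}}\right) 2 = 36 + \frac{2}{5 + \sqrt{5}}$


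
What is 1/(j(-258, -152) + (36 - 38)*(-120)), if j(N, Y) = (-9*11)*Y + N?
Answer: 1/15030 ≈ 6.6534e-5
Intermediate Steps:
j(N, Y) = N - 99*Y (j(N, Y) = -99*Y + N = N - 99*Y)
1/(j(-258, -152) + (36 - 38)*(-120)) = 1/((-258 - 99*(-152)) + (36 - 38)*(-120)) = 1/((-258 + 15048) - 2*(-120)) = 1/(14790 + 240) = 1/15030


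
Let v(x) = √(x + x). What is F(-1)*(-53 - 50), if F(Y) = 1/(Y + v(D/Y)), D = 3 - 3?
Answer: 103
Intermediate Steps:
D = 0
v(x) = √2*√x (v(x) = √(2*x) = √2*√x)
F(Y) = 1/Y (F(Y) = 1/(Y + √2*√(0/Y)) = 1/(Y + √2*√0) = 1/(Y + √2*0) = 1/(Y + 0) = 1/Y)
F(-1)*(-53 - 50) = (-53 - 50)/(-1) = -1*(-103) = 103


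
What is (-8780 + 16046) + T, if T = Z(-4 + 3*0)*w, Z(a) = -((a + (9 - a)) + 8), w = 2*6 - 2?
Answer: 7096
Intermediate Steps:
w = 10 (w = 12 - 2 = 10)
Z(a) = -17 (Z(a) = -(9 + 8) = -1*17 = -17)
T = -170 (T = -17*10 = -170)
(-8780 + 16046) + T = (-8780 + 16046) - 170 = 7266 - 170 = 7096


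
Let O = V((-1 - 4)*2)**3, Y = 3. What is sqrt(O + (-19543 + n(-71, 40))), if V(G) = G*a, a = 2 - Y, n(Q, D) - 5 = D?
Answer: I*sqrt(18498) ≈ 136.01*I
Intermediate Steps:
n(Q, D) = 5 + D
a = -1 (a = 2 - 1*3 = 2 - 3 = -1)
V(G) = -G (V(G) = G*(-1) = -G)
O = 1000 (O = (-(-1 - 4)*2)**3 = (-(-5)*2)**3 = (-1*(-10))**3 = 10**3 = 1000)
sqrt(O + (-19543 + n(-71, 40))) = sqrt(1000 + (-19543 + (5 + 40))) = sqrt(1000 + (-19543 + 45)) = sqrt(1000 - 19498) = sqrt(-18498) = I*sqrt(18498)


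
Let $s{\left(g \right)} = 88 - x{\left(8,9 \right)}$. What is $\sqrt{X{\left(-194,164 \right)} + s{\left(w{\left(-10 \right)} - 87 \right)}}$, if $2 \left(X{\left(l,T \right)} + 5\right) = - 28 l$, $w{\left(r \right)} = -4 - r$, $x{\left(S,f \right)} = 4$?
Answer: $\sqrt{2795} \approx 52.868$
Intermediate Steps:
$X{\left(l,T \right)} = -5 - 14 l$ ($X{\left(l,T \right)} = -5 + \frac{\left(-28\right) l}{2} = -5 - 14 l$)
$s{\left(g \right)} = 84$ ($s{\left(g \right)} = 88 - 4 = 84$)
$\sqrt{X{\left(-194,164 \right)} + s{\left(w{\left(-10 \right)} - 87 \right)}} = \sqrt{\left(-5 - -2716\right) + 84} = \sqrt{\left(-5 + 2716\right) + 84} = \sqrt{2711 + 84} = \sqrt{2795}$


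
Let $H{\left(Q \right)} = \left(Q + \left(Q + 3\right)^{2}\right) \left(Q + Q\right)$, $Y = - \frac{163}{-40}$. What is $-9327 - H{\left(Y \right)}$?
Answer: $- \frac{312581267}{32000} \approx -9768.2$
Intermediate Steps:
$Y = \frac{163}{40}$ ($Y = \left(-163\right) \left(- \frac{1}{40}\right) = \frac{163}{40} \approx 4.075$)
$H{\left(Q \right)} = 2 Q \left(Q + \left(3 + Q\right)^{2}\right)$ ($H{\left(Q \right)} = \left(Q + \left(3 + Q\right)^{2}\right) 2 Q = 2 Q \left(Q + \left(3 + Q\right)^{2}\right)$)
$-9327 - H{\left(Y \right)} = -9327 - 2 \cdot \frac{163}{40} \left(\frac{163}{40} + \left(3 + \frac{163}{40}\right)^{2}\right) = -9327 - 2 \cdot \frac{163}{40} \left(\frac{163}{40} + \left(\frac{283}{40}\right)^{2}\right) = -9327 - 2 \cdot \frac{163}{40} \left(\frac{163}{40} + \frac{80089}{1600}\right) = -9327 - 2 \cdot \frac{163}{40} \cdot \frac{86609}{1600} = -9327 - \frac{14117267}{32000} = - \frac{312581267}{32000}$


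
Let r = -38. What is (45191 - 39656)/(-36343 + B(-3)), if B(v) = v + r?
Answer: -1845/12128 ≈ -0.15213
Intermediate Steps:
B(v) = -38 + v (B(v) = v - 38 = -38 + v)
(45191 - 39656)/(-36343 + B(-3)) = (45191 - 39656)/(-36343 + (-38 - 3)) = 5535/(-36343 - 41) = 5535/(-36384) = 5535*(-1/36384) = -1845/12128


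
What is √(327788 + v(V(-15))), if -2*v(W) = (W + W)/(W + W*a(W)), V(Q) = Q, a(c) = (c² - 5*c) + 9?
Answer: √31500426490/310 ≈ 572.53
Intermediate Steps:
a(c) = 9 + c² - 5*c
v(W) = -W/(W + W*(9 + W² - 5*W)) (v(W) = -(W + W)/(2*(W + W*(9 + W² - 5*W))) = -2*W/(2*(W + W*(9 + W² - 5*W))) = -W/(W + W*(9 + W² - 5*W)))
√(327788 + v(V(-15))) = √(327788 - 1/(10 + (-15)² - 5*(-15))) = √(327788 - 1/(10 + 225 + 75)) = √(327788 - 1/310) = √(101614279/310) = √31500426490/310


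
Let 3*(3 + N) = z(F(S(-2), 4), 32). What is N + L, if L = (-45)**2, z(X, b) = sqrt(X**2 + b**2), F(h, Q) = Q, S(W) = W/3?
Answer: 2022 + 4*sqrt(65)/3 ≈ 2032.8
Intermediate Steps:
S(W) = W/3 (S(W) = W*(1/3) = W/3)
N = -3 + 4*sqrt(65)/3 (N = -3 + sqrt(4**2 + 32**2)/3 = -3 + sqrt(16 + 1024)/3 = -3 + sqrt(1040)/3 = -3 + (4*sqrt(65))/3 = -3 + 4*sqrt(65)/3 ≈ 7.7497)
L = 2025
N + L = (-3 + 4*sqrt(65)/3) + 2025 = 2022 + 4*sqrt(65)/3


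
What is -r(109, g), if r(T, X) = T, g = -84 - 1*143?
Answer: -109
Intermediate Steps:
g = -227 (g = -84 - 143 = -227)
-r(109, g) = -1*109 = -109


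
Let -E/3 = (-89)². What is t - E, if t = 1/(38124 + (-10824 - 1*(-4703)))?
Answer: 760487290/32003 ≈ 23763.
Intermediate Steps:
E = -23763 (E = -3*(-89)² = -3*7921 = -23763)
t = 1/32003 (t = 1/(38124 + (-10824 + 4703)) = 1/(38124 - 6121) = 1/32003 ≈ 3.1247e-5)
t - E = 1/32003 - 1*(-23763) = 1/32003 + 23763 = 760487290/32003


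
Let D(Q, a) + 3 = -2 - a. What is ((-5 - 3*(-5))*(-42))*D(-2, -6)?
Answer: -420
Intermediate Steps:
D(Q, a) = -5 - a (D(Q, a) = -3 + (-2 - a) = -5 - a)
((-5 - 3*(-5))*(-42))*D(-2, -6) = ((-5 - 3*(-5))*(-42))*(-5 - 1*(-6)) = ((-5 + 15)*(-42))*(-5 + 6) = (10*(-42))*1 = -420*1 = -420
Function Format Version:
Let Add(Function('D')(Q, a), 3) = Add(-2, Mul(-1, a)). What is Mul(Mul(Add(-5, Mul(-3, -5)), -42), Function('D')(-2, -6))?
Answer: -420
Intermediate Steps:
Function('D')(Q, a) = Add(-5, Mul(-1, a)) (Function('D')(Q, a) = Add(-3, Add(-2, Mul(-1, a))) = Add(-5, Mul(-1, a)))
Mul(Mul(Add(-5, Mul(-3, -5)), -42), Function('D')(-2, -6)) = Mul(Mul(Add(-5, Mul(-3, -5)), -42), Add(-5, Mul(-1, -6))) = Mul(Mul(Add(-5, 15), -42), Add(-5, 6)) = Mul(Mul(10, -42), 1) = Mul(-420, 1) = -420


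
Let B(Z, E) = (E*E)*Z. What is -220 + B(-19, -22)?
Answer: -9416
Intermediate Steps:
B(Z, E) = Z*E² (B(Z, E) = E²*Z = Z*E²)
-220 + B(-19, -22) = -220 - 19*(-22)² = -220 - 19*484 = -220 - 9196 = -9416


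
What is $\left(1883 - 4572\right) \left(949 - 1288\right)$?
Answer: $911571$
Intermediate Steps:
$\left(1883 - 4572\right) \left(949 - 1288\right) = \left(-2689\right) \left(-339\right) = 911571$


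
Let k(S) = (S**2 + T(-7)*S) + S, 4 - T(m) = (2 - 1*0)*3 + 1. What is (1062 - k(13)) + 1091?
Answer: 2010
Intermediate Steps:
T(m) = -3 (T(m) = 4 - ((2 - 1*0)*3 + 1) = 4 - ((2 + 0)*3 + 1) = 4 - (2*3 + 1) = 4 - (6 + 1) = 4 - 1*7 = 4 - 7 = -3)
k(S) = S**2 - 2*S (k(S) = (S**2 - 3*S) + S = S**2 - 2*S)
(1062 - k(13)) + 1091 = (1062 - 13*(-2 + 13)) + 1091 = (1062 - 13*11) + 1091 = (1062 - 1*143) + 1091 = (1062 - 143) + 1091 = 919 + 1091 = 2010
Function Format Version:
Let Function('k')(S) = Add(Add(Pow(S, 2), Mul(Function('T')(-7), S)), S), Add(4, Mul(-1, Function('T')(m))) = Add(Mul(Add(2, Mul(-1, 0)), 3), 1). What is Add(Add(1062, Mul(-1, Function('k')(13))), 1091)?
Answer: 2010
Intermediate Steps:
Function('T')(m) = -3 (Function('T')(m) = Add(4, Mul(-1, Add(Mul(Add(2, Mul(-1, 0)), 3), 1))) = Add(4, Mul(-1, Add(Mul(Add(2, 0), 3), 1))) = Add(4, Mul(-1, Add(Mul(2, 3), 1))) = Add(4, Mul(-1, Add(6, 1))) = Add(4, Mul(-1, 7)) = Add(4, -7) = -3)
Function('k')(S) = Add(Pow(S, 2), Mul(-2, S)) (Function('k')(S) = Add(Add(Pow(S, 2), Mul(-3, S)), S) = Add(Pow(S, 2), Mul(-2, S)))
Add(Add(1062, Mul(-1, Function('k')(13))), 1091) = Add(Add(1062, Mul(-1, Mul(13, Add(-2, 13)))), 1091) = Add(Add(1062, Mul(-1, Mul(13, 11))), 1091) = Add(Add(1062, Mul(-1, 143)), 1091) = Add(Add(1062, -143), 1091) = Add(919, 1091) = 2010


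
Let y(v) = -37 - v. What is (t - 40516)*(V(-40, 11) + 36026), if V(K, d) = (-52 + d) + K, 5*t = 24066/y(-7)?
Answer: -7310573179/5 ≈ -1.4621e+9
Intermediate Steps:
t = -4011/25 (t = (24066/(-37 - 1*(-7)))/5 = (24066/(-37 + 7))/5 = (24066/(-30))/5 = (24066*(-1/30))/5 = (⅕)*(-4011/5) = -4011/25 ≈ -160.44)
V(K, d) = -52 + K + d
(t - 40516)*(V(-40, 11) + 36026) = (-4011/25 - 40516)*((-52 - 40 + 11) + 36026) = -1016911*(-81 + 36026)/25 = -1016911/25*35945 = -7310573179/5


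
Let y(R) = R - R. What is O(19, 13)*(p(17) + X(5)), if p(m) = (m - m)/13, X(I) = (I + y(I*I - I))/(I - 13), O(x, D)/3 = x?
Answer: -285/8 ≈ -35.625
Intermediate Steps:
O(x, D) = 3*x
y(R) = 0
X(I) = I/(-13 + I) (X(I) = (I + 0)/(I - 13) = I/(-13 + I))
p(m) = 0 (p(m) = 0*(1/13) = 0)
O(19, 13)*(p(17) + X(5)) = (3*19)*(0 + 5/(-13 + 5)) = 57*(0 + 5/(-8)) = 57*(0 + 5*(-1/8)) = 57*(0 - 5/8) = 57*(-5/8) = -285/8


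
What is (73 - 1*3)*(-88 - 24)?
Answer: -7840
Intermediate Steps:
(73 - 1*3)*(-88 - 24) = (73 - 3)*(-112) = 70*(-112) = -7840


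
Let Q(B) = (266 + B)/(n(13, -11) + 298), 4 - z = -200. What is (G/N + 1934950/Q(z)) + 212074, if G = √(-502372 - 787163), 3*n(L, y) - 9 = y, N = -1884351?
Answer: 202499974/141 - I*√1289535/1884351 ≈ 1.4362e+6 - 0.00060264*I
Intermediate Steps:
n(L, y) = 3 + y/3
G = I*√1289535 (G = √(-1289535) = I*√1289535 ≈ 1135.6*I)
z = 204 (z = 4 - 1*(-200) = 4 + 200 = 204)
Q(B) = 399/446 + 3*B/892 (Q(B) = (266 + B)/((3 + (⅓)*(-11)) + 298) = (266 + B)/((3 - 11/3) + 298) = (266 + B)/(-⅔ + 298) = (266 + B)/(892/3) = (266 + B)*(3/892) = 399/446 + 3*B/892)
(G/N + 1934950/Q(z)) + 212074 = ((I*√1289535)/(-1884351) + 1934950/(399/446 + (3/892)*204)) + 212074 = ((I*√1289535)*(-1/1884351) + 1934950/(399/446 + 153/223)) + 212074 = (-I*√1289535/1884351 + 1934950/(705/446)) + 212074 = (-I*√1289535/1884351 + 1934950*(446/705)) + 212074 = (-I*√1289535/1884351 + 172597540/141) + 212074 = (172597540/141 - I*√1289535/1884351) + 212074 = 202499974/141 - I*√1289535/1884351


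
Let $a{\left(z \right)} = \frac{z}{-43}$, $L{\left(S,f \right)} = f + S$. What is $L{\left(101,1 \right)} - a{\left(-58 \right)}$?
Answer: $\frac{4328}{43} \approx 100.65$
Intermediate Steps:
$L{\left(S,f \right)} = S + f$
$a{\left(z \right)} = - \frac{z}{43}$ ($a{\left(z \right)} = z \left(- \frac{1}{43}\right) = - \frac{z}{43}$)
$L{\left(101,1 \right)} - a{\left(-58 \right)} = \left(101 + 1\right) - \left(- \frac{1}{43}\right) \left(-58\right) = 102 - \frac{58}{43} = \frac{4328}{43}$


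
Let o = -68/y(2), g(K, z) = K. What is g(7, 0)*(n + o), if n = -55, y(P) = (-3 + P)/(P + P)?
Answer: 1519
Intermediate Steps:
y(P) = (-3 + P)/(2*P) (y(P) = (-3 + P)/((2*P)) = (-3 + P)*(1/(2*P)) = (-3 + P)/(2*P))
o = 272 (o = -68*4/(-3 + 2) = -68/((1/2)*(1/2)*(-1)) = -68/(-1/4) = -68*(-4) = 272)
g(7, 0)*(n + o) = 7*(-55 + 272) = 7*217 = 1519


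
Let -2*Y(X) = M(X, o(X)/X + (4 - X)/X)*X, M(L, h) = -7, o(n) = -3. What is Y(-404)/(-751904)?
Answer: 707/375952 ≈ 0.0018806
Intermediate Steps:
Y(X) = 7*X/2 (Y(X) = -(-7)*X/2 = 7*X/2)
Y(-404)/(-751904) = ((7/2)*(-404))/(-751904) = -1414*(-1/751904) = 707/375952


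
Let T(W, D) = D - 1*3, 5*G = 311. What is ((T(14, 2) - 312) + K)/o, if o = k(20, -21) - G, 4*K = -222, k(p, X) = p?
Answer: 3685/422 ≈ 8.7322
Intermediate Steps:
G = 311/5 (G = (⅕)*311 = 311/5 ≈ 62.200)
T(W, D) = -3 + D (T(W, D) = D - 3 = -3 + D)
K = -111/2 (K = (¼)*(-222) = -111/2 ≈ -55.500)
o = -211/5 (o = 20 - 1*311/5 = 20 - 311/5 = -211/5 ≈ -42.200)
((T(14, 2) - 312) + K)/o = (((-3 + 2) - 312) - 111/2)/(-211/5) = ((-1 - 312) - 111/2)*(-5/211) = (-313 - 111/2)*(-5/211) = -737/2*(-5/211) = 3685/422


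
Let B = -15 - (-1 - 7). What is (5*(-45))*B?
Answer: 1575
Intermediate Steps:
B = -7 (B = -15 - 1*(-8) = -15 + 8 = -7)
(5*(-45))*B = (5*(-45))*(-7) = -225*(-7) = 1575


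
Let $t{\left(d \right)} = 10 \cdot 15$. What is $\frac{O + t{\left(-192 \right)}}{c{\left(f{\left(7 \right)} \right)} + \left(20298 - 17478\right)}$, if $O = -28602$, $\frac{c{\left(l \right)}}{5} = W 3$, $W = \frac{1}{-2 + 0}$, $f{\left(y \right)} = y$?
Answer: $- \frac{18968}{1875} \approx -10.116$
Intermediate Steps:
$W = - \frac{1}{2}$ ($W = \frac{1}{-2} = - \frac{1}{2} \approx -0.5$)
$c{\left(l \right)} = - \frac{15}{2}$ ($c{\left(l \right)} = 5 \left(\left(- \frac{1}{2}\right) 3\right) = 5 \left(- \frac{3}{2}\right) = - \frac{15}{2}$)
$t{\left(d \right)} = 150$
$\frac{O + t{\left(-192 \right)}}{c{\left(f{\left(7 \right)} \right)} + \left(20298 - 17478\right)} = \frac{-28602 + 150}{- \frac{15}{2} + \left(20298 - 17478\right)} = - \frac{28452}{- \frac{15}{2} + \left(20298 - 17478\right)} = - \frac{28452}{- \frac{15}{2} + 2820} = - \frac{28452}{\frac{5625}{2}} = \left(-28452\right) \frac{2}{5625} = - \frac{18968}{1875}$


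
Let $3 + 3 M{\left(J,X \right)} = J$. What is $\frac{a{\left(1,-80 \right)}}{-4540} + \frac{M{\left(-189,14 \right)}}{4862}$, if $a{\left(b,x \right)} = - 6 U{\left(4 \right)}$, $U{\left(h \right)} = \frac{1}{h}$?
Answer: $- \frac{283267}{22073480} \approx -0.012833$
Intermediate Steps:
$M{\left(J,X \right)} = -1 + \frac{J}{3}$
$a{\left(b,x \right)} = - \frac{3}{2}$ ($a{\left(b,x \right)} = - \frac{6}{4} = \left(-6\right) \frac{1}{4} = - \frac{3}{2}$)
$\frac{a{\left(1,-80 \right)}}{-4540} + \frac{M{\left(-189,14 \right)}}{4862} = - \frac{3}{2 \left(-4540\right)} + \frac{-1 + \frac{1}{3} \left(-189\right)}{4862} = \left(- \frac{3}{2}\right) \left(- \frac{1}{4540}\right) + \left(-1 - 63\right) \frac{1}{4862} = \frac{3}{9080} - \frac{32}{2431} = - \frac{283267}{22073480}$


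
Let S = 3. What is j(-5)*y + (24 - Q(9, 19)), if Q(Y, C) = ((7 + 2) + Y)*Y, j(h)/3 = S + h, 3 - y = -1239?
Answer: -7590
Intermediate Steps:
y = 1242 (y = 3 - 1*(-1239) = 3 + 1239 = 1242)
j(h) = 9 + 3*h (j(h) = 3*(3 + h) = 9 + 3*h)
Q(Y, C) = Y*(9 + Y) (Q(Y, C) = (9 + Y)*Y = Y*(9 + Y))
j(-5)*y + (24 - Q(9, 19)) = (9 + 3*(-5))*1242 + (24 - 9*(9 + 9)) = (9 - 15)*1242 + (24 - 9*18) = -6*1242 + (24 - 1*162) = -7452 + (24 - 162) = -7452 - 138 = -7590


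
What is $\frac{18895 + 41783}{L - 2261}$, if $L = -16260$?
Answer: $- \frac{60678}{18521} \approx -3.2762$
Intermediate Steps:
$\frac{18895 + 41783}{L - 2261} = \frac{18895 + 41783}{-16260 - 2261} = \frac{60678}{-18521} = 60678 \left(- \frac{1}{18521}\right) = - \frac{60678}{18521}$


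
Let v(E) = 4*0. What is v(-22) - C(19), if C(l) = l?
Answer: -19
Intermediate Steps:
v(E) = 0
v(-22) - C(19) = 0 - 1*19 = 0 - 19 = -19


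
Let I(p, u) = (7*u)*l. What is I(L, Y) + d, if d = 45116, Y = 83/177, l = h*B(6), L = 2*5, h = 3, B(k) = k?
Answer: 2665330/59 ≈ 45175.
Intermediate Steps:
L = 10
l = 18 (l = 3*6 = 18)
Y = 83/177 (Y = 83*(1/177) = 83/177 ≈ 0.46893)
I(p, u) = 126*u (I(p, u) = (7*u)*18 = 126*u)
I(L, Y) + d = 126*(83/177) + 45116 = 3486/59 + 45116 = 2665330/59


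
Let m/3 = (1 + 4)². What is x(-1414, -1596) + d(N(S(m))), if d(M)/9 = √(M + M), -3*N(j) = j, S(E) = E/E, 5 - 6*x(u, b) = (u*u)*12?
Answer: -23992747/6 + 3*I*√6 ≈ -3.9988e+6 + 7.3485*I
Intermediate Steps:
x(u, b) = ⅚ - 2*u² (x(u, b) = ⅚ - u*u*12/6 = ⅚ - u²*12/6 = ⅚ - 2*u²)
m = 75 (m = 3*(1 + 4)² = 3*5² = 3*25 = 75)
S(E) = 1
N(j) = -j/3
d(M) = 9*√2*√M (d(M) = 9*√(M + M) = 9*√(2*M) = 9*(√2*√M) = 9*√2*√M)
x(-1414, -1596) + d(N(S(m))) = (⅚ - 2*(-1414)²) + 9*√2*√(-⅓*1) = (⅚ - 2*1999396) + 9*√2*√(-⅓) = (⅚ - 3998792) + 9*√2*(I*√3/3) = -23992747/6 + 3*I*√6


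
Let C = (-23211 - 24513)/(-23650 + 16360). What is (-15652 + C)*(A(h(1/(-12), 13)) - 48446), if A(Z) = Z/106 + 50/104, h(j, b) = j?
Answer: 7614099082283947/10045620 ≈ 7.5795e+8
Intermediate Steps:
C = 7954/1215 (C = -47724/(-7290) = -47724*(-1/7290) = 7954/1215 ≈ 6.5465)
A(Z) = 25/52 + Z/106 (A(Z) = Z*(1/106) + 50*(1/104) = Z/106 + 25/52 = 25/52 + Z/106)
(-15652 + C)*(A(h(1/(-12), 13)) - 48446) = (-15652 + 7954/1215)*((25/52 + (1/106)/(-12)) - 48446) = -19009226*((25/52 + (1/106)*(-1/12)) - 48446)/1215 = -19009226*((25/52 - 1/1272) - 48446)/1215 = -19009226*(7937/16536 - 48446)/1215 = -19009226/1215*(-801095119/16536) = 7614099082283947/10045620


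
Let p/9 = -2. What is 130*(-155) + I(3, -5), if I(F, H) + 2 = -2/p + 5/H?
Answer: -181376/9 ≈ -20153.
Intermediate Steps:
p = -18 (p = 9*(-2) = -18)
I(F, H) = -17/9 + 5/H (I(F, H) = -2 + (-2/(-18) + 5/H) = -2 + (-2*(-1/18) + 5/H) = -2 + (⅑ + 5/H) = -17/9 + 5/H)
130*(-155) + I(3, -5) = 130*(-155) + (-17/9 + 5/(-5)) = -20150 + (-17/9 + 5*(-⅕)) = -20150 + (-17/9 - 1) = -20150 - 26/9 = -181376/9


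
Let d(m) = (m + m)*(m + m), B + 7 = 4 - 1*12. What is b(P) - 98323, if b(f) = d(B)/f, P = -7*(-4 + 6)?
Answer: -688711/7 ≈ -98387.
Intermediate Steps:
B = -15 (B = -7 + (4 - 1*12) = -7 + (4 - 12) = -7 - 8 = -15)
d(m) = 4*m² (d(m) = (2*m)*(2*m) = 4*m²)
P = -14 (P = -7*2 = -14)
b(f) = 900/f (b(f) = (4*(-15)²)/f = (4*225)/f = 900/f)
b(P) - 98323 = 900/(-14) - 98323 = 900*(-1/14) - 98323 = -450/7 - 98323 = -688711/7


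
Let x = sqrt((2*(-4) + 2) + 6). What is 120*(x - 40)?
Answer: -4800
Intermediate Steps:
x = 0 (x = sqrt((-8 + 2) + 6) = sqrt(-6 + 6) = sqrt(0) = 0)
120*(x - 40) = 120*(0 - 40) = 120*(-40) = -4800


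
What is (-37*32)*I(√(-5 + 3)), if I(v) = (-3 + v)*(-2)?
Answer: -7104 + 2368*I*√2 ≈ -7104.0 + 3348.9*I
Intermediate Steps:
I(v) = 6 - 2*v
(-37*32)*I(√(-5 + 3)) = (-37*32)*(6 - 2*√(-5 + 3)) = -1184*(6 - 2*I*√2) = -7104 + 2368*I*√2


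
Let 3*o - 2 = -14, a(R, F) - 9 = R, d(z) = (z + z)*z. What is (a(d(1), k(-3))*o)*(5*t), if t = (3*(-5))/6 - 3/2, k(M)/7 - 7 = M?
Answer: 880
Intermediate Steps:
k(M) = 49 + 7*M
t = -4 (t = -15*⅙ - 3*½ = -5/2 - 3/2 = -4)
d(z) = 2*z² (d(z) = (2*z)*z = 2*z²)
a(R, F) = 9 + R
o = -4 (o = ⅔ + (⅓)*(-14) = ⅔ - 14/3 = -4)
(a(d(1), k(-3))*o)*(5*t) = ((9 + 2*1²)*(-4))*(5*(-4)) = ((9 + 2*1)*(-4))*(-20) = ((9 + 2)*(-4))*(-20) = (11*(-4))*(-20) = -44*(-20) = 880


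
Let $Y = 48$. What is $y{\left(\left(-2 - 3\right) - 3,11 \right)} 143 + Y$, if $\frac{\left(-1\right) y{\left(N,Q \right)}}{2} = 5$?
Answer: $-1382$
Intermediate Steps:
$y{\left(N,Q \right)} = -10$ ($y{\left(N,Q \right)} = \left(-2\right) 5 = -10$)
$y{\left(\left(-2 - 3\right) - 3,11 \right)} 143 + Y = \left(-10\right) 143 + 48 = -1430 + 48 = -1382$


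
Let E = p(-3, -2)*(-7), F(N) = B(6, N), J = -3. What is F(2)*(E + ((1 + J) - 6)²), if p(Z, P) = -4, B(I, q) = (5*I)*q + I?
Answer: 6072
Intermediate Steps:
B(I, q) = I + 5*I*q (B(I, q) = 5*I*q + I = I + 5*I*q)
F(N) = 6 + 30*N (F(N) = 6*(1 + 5*N) = 6 + 30*N)
E = 28 (E = -4*(-7) = 28)
F(2)*(E + ((1 + J) - 6)²) = (6 + 30*2)*(28 + ((1 - 3) - 6)²) = (6 + 60)*(28 + (-2 - 6)²) = 66*(28 + (-8)²) = 66*(28 + 64) = 66*92 = 6072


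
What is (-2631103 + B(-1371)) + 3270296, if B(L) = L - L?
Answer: 639193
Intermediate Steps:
B(L) = 0
(-2631103 + B(-1371)) + 3270296 = (-2631103 + 0) + 3270296 = -2631103 + 3270296 = 639193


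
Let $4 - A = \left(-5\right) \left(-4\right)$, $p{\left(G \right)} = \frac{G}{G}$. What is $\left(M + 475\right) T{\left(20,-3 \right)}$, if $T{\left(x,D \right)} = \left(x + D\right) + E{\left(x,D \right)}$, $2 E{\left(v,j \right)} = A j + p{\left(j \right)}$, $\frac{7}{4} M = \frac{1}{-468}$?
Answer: $\frac{16144496}{819} \approx 19712.0$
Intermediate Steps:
$p{\left(G \right)} = 1$
$A = -16$ ($A = 4 - \left(-5\right) \left(-4\right) = 4 - 20 = -16$)
$M = - \frac{1}{819}$ ($M = \frac{4}{7 \left(-468\right)} = \frac{4}{7} \left(- \frac{1}{468}\right) = - \frac{1}{819} \approx -0.001221$)
$E{\left(v,j \right)} = \frac{1}{2} - 8 j$ ($E{\left(v,j \right)} = \frac{- 16 j + 1}{2} = \frac{1 - 16 j}{2} = \frac{1}{2} - 8 j$)
$T{\left(x,D \right)} = \frac{1}{2} + x - 7 D$ ($T{\left(x,D \right)} = \left(x + D\right) - \left(- \frac{1}{2} + 8 D\right) = \left(D + x\right) - \left(- \frac{1}{2} + 8 D\right) = \frac{1}{2} + x - 7 D$)
$\left(M + 475\right) T{\left(20,-3 \right)} = \left(- \frac{1}{819} + 475\right) \left(\frac{1}{2} + 20 - -21\right) = \frac{389024 \left(\frac{1}{2} + 20 + 21\right)}{819} = \frac{389024}{819} \cdot \frac{83}{2} = \frac{16144496}{819}$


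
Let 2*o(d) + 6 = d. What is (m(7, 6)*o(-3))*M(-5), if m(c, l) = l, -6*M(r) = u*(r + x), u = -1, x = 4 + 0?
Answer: 9/2 ≈ 4.5000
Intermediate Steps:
x = 4
o(d) = -3 + d/2
M(r) = ⅔ + r/6 (M(r) = -(-1)*(r + 4)/6 = -(-1)*(4 + r)/6 = -(-4 - r)/6 = ⅔ + r/6)
(m(7, 6)*o(-3))*M(-5) = (6*(-3 + (½)*(-3)))*(⅔ + (⅙)*(-5)) = (6*(-3 - 3/2))*(⅔ - ⅚) = (6*(-9/2))*(-⅙) = -27*(-⅙) = 9/2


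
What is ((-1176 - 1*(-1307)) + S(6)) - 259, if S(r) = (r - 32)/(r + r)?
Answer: -781/6 ≈ -130.17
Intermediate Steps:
S(r) = (-32 + r)/(2*r) (S(r) = (-32 + r)/((2*r)) = (-32 + r)*(1/(2*r)) = (-32 + r)/(2*r))
((-1176 - 1*(-1307)) + S(6)) - 259 = ((-1176 - 1*(-1307)) + (½)*(-32 + 6)/6) - 259 = ((-1176 + 1307) + (½)*(⅙)*(-26)) - 259 = (131 - 13/6) - 259 = 773/6 - 259 = -781/6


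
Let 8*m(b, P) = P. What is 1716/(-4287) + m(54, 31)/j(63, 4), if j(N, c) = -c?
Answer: -62603/45728 ≈ -1.3690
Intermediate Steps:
m(b, P) = P/8
1716/(-4287) + m(54, 31)/j(63, 4) = 1716/(-4287) + ((⅛)*31)/((-1*4)) = 1716*(-1/4287) + (31/8)/(-4) = -572/1429 + (31/8)*(-¼) = -572/1429 - 31/32 = -62603/45728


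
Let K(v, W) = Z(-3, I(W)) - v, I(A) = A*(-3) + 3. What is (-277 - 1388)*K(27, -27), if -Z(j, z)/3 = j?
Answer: 29970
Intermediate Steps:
I(A) = 3 - 3*A (I(A) = -3*A + 3 = 3 - 3*A)
Z(j, z) = -3*j
K(v, W) = 9 - v (K(v, W) = -3*(-3) - v = 9 - v)
(-277 - 1388)*K(27, -27) = (-277 - 1388)*(9 - 1*27) = -1665*(9 - 27) = -1665*(-18) = 29970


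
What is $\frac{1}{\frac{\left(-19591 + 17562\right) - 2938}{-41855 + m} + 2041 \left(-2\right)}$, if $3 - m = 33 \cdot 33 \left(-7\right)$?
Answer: $- \frac{34229}{139717811} \approx -0.00024499$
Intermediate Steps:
$m = 7626$ ($m = 3 - 33 \cdot 33 \left(-7\right) = 3 - 1089 \left(-7\right) = 3 - -7623 = 3 + 7623 = 7626$)
$\frac{1}{\frac{\left(-19591 + 17562\right) - 2938}{-41855 + m} + 2041 \left(-2\right)} = \frac{1}{\frac{\left(-19591 + 17562\right) - 2938}{-41855 + 7626} + 2041 \left(-2\right)} = \frac{1}{\frac{-2029 - 2938}{-34229} - 4082} = \frac{1}{\left(-4967\right) \left(- \frac{1}{34229}\right) - 4082} = \frac{1}{\frac{4967}{34229} - 4082} = \frac{1}{- \frac{139717811}{34229}} = - \frac{34229}{139717811}$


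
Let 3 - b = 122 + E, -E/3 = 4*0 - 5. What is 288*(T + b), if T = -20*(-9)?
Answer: 13248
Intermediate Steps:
T = 180
E = 15 (E = -3*(4*0 - 5) = -3*(0 - 5) = -3*(-5) = 15)
b = -134 (b = 3 - (122 + 15) = 3 - 1*137 = 3 - 137 = -134)
288*(T + b) = 288*(180 - 134) = 288*46 = 13248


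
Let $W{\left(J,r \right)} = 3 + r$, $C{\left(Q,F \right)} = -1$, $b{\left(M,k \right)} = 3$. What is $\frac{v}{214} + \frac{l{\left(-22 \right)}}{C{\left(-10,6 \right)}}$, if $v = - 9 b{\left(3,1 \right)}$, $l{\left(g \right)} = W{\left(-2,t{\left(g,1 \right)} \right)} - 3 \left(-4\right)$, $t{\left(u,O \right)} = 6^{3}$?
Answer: $- \frac{49461}{214} \approx -231.13$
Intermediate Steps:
$t{\left(u,O \right)} = 216$
$l{\left(g \right)} = 231$ ($l{\left(g \right)} = \left(3 + 216\right) - 3 \left(-4\right) = 219 - -12 = 219 + 12 = 231$)
$v = -27$ ($v = \left(-9\right) 3 = -27$)
$\frac{v}{214} + \frac{l{\left(-22 \right)}}{C{\left(-10,6 \right)}} = - \frac{27}{214} + \frac{231}{-1} = \left(-27\right) \frac{1}{214} + 231 \left(-1\right) = - \frac{27}{214} - 231 = - \frac{49461}{214}$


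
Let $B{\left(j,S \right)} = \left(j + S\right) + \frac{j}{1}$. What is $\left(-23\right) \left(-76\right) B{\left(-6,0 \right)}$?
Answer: $-20976$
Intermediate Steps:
$B{\left(j,S \right)} = S + 2 j$ ($B{\left(j,S \right)} = \left(S + j\right) + j 1 = \left(S + j\right) + j = S + 2 j$)
$\left(-23\right) \left(-76\right) B{\left(-6,0 \right)} = \left(-23\right) \left(-76\right) \left(0 + 2 \left(-6\right)\right) = 1748 \left(0 - 12\right) = 1748 \left(-12\right) = -20976$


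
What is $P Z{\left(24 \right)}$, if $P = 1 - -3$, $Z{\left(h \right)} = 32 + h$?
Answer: $224$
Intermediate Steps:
$P = 4$ ($P = 1 + 3 = 4$)
$P Z{\left(24 \right)} = 4 \left(32 + 24\right) = 4 \cdot 56 = 224$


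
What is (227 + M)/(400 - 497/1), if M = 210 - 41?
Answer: -396/97 ≈ -4.0825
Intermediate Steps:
M = 169
(227 + M)/(400 - 497/1) = (227 + 169)/(400 - 497/1) = 396/(400 - 497*1) = 396/(400 - 497) = 396/(-97) = 396*(-1/97) = -396/97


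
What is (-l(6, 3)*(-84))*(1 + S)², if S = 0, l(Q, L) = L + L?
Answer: 504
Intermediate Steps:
l(Q, L) = 2*L
(-l(6, 3)*(-84))*(1 + S)² = (-2*3*(-84))*(1 + 0)² = (-1*6*(-84))*1² = -6*(-84)*1 = 504*1 = 504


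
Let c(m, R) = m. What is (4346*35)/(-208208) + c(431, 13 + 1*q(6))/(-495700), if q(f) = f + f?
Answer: -1348047583/1843012600 ≈ -0.73144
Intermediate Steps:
q(f) = 2*f
(4346*35)/(-208208) + c(431, 13 + 1*q(6))/(-495700) = (4346*35)/(-208208) + 431/(-495700) = 152110*(-1/208208) + 431*(-1/495700) = -10865/14872 - 431/495700 = -1348047583/1843012600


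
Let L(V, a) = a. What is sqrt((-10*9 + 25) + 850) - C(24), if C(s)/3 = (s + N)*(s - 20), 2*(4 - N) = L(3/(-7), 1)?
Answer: -330 + sqrt(785) ≈ -301.98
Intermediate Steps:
N = 7/2 (N = 4 - 1/2*1 = 4 - 1/2 = 7/2 ≈ 3.5000)
C(s) = 3*(-20 + s)*(7/2 + s) (C(s) = 3*((s + 7/2)*(s - 20)) = 3*((7/2 + s)*(-20 + s)) = 3*((-20 + s)*(7/2 + s)) = 3*(-20 + s)*(7/2 + s))
sqrt((-10*9 + 25) + 850) - C(24) = sqrt((-10*9 + 25) + 850) - (-210 + 3*24**2 - 99/2*24) = sqrt((-90 + 25) + 850) - (-210 + 3*576 - 1188) = sqrt(-65 + 850) - (-210 + 1728 - 1188) = sqrt(785) - 1*330 = sqrt(785) - 330 = -330 + sqrt(785)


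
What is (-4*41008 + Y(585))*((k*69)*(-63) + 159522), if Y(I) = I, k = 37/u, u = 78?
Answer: -669145316673/26 ≈ -2.5736e+10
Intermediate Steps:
k = 37/78 ≈ 0.47436
(-4*41008 + Y(585))*((k*69)*(-63) + 159522) = (-4*41008 + 585)*(((37/78)*69)*(-63) + 159522) = (-164032 + 585)*((851/26)*(-63) + 159522) = -163447*(-53613/26 + 159522) = -163447*4093959/26 = -669145316673/26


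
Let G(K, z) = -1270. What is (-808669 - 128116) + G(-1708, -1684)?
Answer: -938055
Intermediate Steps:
(-808669 - 128116) + G(-1708, -1684) = (-808669 - 128116) - 1270 = -936785 - 1270 = -938055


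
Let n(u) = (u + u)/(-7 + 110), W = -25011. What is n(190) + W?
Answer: -2575753/103 ≈ -25007.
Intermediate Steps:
n(u) = 2*u/103 (n(u) = (2*u)/103 = (2*u)*(1/103) = 2*u/103)
n(190) + W = (2/103)*190 - 25011 = 380/103 - 25011 = -2575753/103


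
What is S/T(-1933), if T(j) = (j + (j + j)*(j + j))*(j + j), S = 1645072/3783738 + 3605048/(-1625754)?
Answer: 456919780214/14807918760430963274289 ≈ 3.0856e-11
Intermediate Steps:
S = -913839560428/512618932371 (S = 1645072*(1/3783738) + 3605048*(-1/1625754) = 822536/1891869 - 1802524/812877 = -913839560428/512618932371 ≈ -1.7827)
T(j) = 2*j*(j + 4*j²) (T(j) = (j + (2*j)*(2*j))*(2*j) = (j + 4*j²)*(2*j) = 2*j*(j + 4*j²))
S/T(-1933) = -913839560428*1/(3736489*(2 + 8*(-1933)))/512618932371 = -913839560428*1/(3736489*(2 - 15464))/512618932371 = -913839560428/(512618932371*(3736489*(-15462))) = -913839560428/512618932371/(-57773592918) = -913839560428/512618932371*(-1/57773592918) = 456919780214/14807918760430963274289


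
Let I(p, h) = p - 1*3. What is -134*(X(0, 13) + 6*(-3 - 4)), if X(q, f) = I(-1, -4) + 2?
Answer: 5896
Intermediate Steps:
I(p, h) = -3 + p (I(p, h) = p - 3 = -3 + p)
X(q, f) = -2 (X(q, f) = (-3 - 1) + 2 = -4 + 2 = -2)
-134*(X(0, 13) + 6*(-3 - 4)) = -134*(-2 + 6*(-3 - 4)) = -134*(-2 + 6*(-7)) = -134*(-2 - 42) = -134*(-44) = 5896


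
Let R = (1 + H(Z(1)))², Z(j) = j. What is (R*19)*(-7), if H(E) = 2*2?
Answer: -3325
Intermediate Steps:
H(E) = 4
R = 25 (R = (1 + 4)² = 5² = 25)
(R*19)*(-7) = (25*19)*(-7) = 475*(-7) = -3325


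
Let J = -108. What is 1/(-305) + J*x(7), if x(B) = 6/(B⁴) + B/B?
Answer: -79288981/732305 ≈ -108.27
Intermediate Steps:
x(B) = 1 + 6/B⁴ (x(B) = 6/B⁴ + 1 = 1 + 6/B⁴)
1/(-305) + J*x(7) = 1/(-305) - 108*(1 + 6/7⁴) = -1/305 - 108*(1 + 6*(1/2401)) = -1/305 - 108*(1 + 6/2401) = -1/305 - 108*2407/2401 = -1/305 - 259956/2401 = -79288981/732305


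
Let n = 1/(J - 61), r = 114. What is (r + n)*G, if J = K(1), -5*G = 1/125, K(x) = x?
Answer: -6839/37500 ≈ -0.18237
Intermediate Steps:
G = -1/625 (G = -1/5/125 = -1/5*1/125 = -1/625 ≈ -0.0016000)
J = 1
n = -1/60 (n = 1/(1 - 61) = 1/(-60) = -1/60 ≈ -0.016667)
(r + n)*G = (114 - 1/60)*(-1/625) = (6839/60)*(-1/625) = -6839/37500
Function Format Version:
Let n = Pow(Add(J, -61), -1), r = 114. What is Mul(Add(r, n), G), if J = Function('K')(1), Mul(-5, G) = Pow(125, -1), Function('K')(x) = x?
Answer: Rational(-6839, 37500) ≈ -0.18237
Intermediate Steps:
G = Rational(-1, 625) (G = Mul(Rational(-1, 5), Pow(125, -1)) = Mul(Rational(-1, 5), Rational(1, 125)) = Rational(-1, 625) ≈ -0.0016000)
J = 1
n = Rational(-1, 60) (n = Pow(Add(1, -61), -1) = Pow(-60, -1) = Rational(-1, 60) ≈ -0.016667)
Mul(Add(r, n), G) = Mul(Add(114, Rational(-1, 60)), Rational(-1, 625)) = Mul(Rational(6839, 60), Rational(-1, 625)) = Rational(-6839, 37500)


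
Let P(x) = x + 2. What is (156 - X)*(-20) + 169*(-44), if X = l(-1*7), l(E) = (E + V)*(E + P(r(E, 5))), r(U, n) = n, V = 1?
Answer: -10556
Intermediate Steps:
P(x) = 2 + x
l(E) = (1 + E)*(7 + E) (l(E) = (E + 1)*(E + (2 + 5)) = (1 + E)*(E + 7) = (1 + E)*(7 + E))
X = 0 (X = 7 + (-1*7)**2 + 8*(-1*7) = 7 + (-7)**2 + 8*(-7) = 7 + 49 - 56 = 0)
(156 - X)*(-20) + 169*(-44) = (156 - 1*0)*(-20) + 169*(-44) = (156 + 0)*(-20) - 7436 = 156*(-20) - 7436 = -3120 - 7436 = -10556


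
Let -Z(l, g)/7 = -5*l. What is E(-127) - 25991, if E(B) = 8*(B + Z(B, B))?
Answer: -62567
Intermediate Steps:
Z(l, g) = 35*l (Z(l, g) = -(-35)*l = 35*l)
E(B) = 288*B (E(B) = 8*(B + 35*B) = 8*(36*B) = 288*B)
E(-127) - 25991 = 288*(-127) - 25991 = -36576 - 25991 = -62567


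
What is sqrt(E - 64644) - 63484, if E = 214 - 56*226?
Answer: -63484 + I*sqrt(77086) ≈ -63484.0 + 277.64*I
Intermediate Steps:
E = -12442 (E = 214 - 12656 = -12442)
sqrt(E - 64644) - 63484 = sqrt(-12442 - 64644) - 63484 = sqrt(-77086) - 63484 = I*sqrt(77086) - 63484 = -63484 + I*sqrt(77086)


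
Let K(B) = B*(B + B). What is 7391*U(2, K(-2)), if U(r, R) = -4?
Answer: -29564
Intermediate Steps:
K(B) = 2*B² (K(B) = B*(2*B) = 2*B²)
7391*U(2, K(-2)) = 7391*(-4) = -29564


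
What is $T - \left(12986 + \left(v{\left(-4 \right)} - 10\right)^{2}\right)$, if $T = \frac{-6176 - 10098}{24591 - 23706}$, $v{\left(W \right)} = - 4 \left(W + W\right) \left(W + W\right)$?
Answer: $- \frac{74127944}{885} \approx -83760.0$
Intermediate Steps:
$v{\left(W \right)} = - 16 W^{2}$ ($v{\left(W \right)} = - 4 \cdot 2 W 2 W = - 8 W 2 W = - 16 W^{2}$)
$T = - \frac{16274}{885} \approx -18.389$
$T - \left(12986 + \left(v{\left(-4 \right)} - 10\right)^{2}\right) = - \frac{16274}{885} - \left(12986 + \left(- 16 \left(-4\right)^{2} - 10\right)^{2}\right) = - \frac{16274}{885} - \left(12986 + \left(\left(-16\right) 16 - 10\right)^{2}\right) = - \frac{16274}{885} - \left(12986 + \left(-256 - 10\right)^{2}\right) = - \frac{16274}{885} - 83742 = - \frac{74127944}{885}$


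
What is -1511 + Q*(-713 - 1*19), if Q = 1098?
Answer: -805247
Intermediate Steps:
-1511 + Q*(-713 - 1*19) = -1511 + 1098*(-713 - 1*19) = -1511 + 1098*(-713 - 19) = -1511 + 1098*(-732) = -1511 - 803736 = -805247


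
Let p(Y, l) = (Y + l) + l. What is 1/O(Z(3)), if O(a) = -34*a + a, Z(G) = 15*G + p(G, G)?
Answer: -1/1782 ≈ -0.00056117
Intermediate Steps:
p(Y, l) = Y + 2*l
Z(G) = 18*G (Z(G) = 15*G + (G + 2*G) = 15*G + 3*G = 18*G)
O(a) = -33*a
1/O(Z(3)) = 1/(-594*3) = 1/(-33*54) = 1/(-1782) = -1/1782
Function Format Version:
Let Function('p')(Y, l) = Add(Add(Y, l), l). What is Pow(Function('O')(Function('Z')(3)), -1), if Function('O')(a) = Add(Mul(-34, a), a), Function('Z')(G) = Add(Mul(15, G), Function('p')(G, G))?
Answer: Rational(-1, 1782) ≈ -0.00056117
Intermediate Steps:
Function('p')(Y, l) = Add(Y, Mul(2, l))
Function('Z')(G) = Mul(18, G) (Function('Z')(G) = Add(Mul(15, G), Add(G, Mul(2, G))) = Add(Mul(15, G), Mul(3, G)) = Mul(18, G))
Function('O')(a) = Mul(-33, a)
Pow(Function('O')(Function('Z')(3)), -1) = Pow(Mul(-33, Mul(18, 3)), -1) = Pow(Mul(-33, 54), -1) = Pow(-1782, -1) = Rational(-1, 1782)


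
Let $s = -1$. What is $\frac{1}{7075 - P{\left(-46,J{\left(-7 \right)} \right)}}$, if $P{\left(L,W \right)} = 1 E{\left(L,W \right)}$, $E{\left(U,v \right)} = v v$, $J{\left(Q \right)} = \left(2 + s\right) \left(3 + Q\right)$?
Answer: $\frac{1}{7059} \approx 0.00014166$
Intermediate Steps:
$J{\left(Q \right)} = 3 + Q$ ($J{\left(Q \right)} = \left(2 - 1\right) \left(3 + Q\right) = 1 \left(3 + Q\right) = 3 + Q$)
$E{\left(U,v \right)} = v^{2}$
$P{\left(L,W \right)} = W^{2}$ ($P{\left(L,W \right)} = 1 W^{2} = W^{2}$)
$\frac{1}{7075 - P{\left(-46,J{\left(-7 \right)} \right)}} = \frac{1}{7075 - \left(3 - 7\right)^{2}} = \frac{1}{7075 - \left(-4\right)^{2}} = \frac{1}{7075 - 16} = \frac{1}{7059}$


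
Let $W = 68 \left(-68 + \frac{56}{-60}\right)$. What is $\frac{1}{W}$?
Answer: $- \frac{15}{70312} \approx -0.00021333$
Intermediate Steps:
$W = - \frac{70312}{15}$ ($W = 68 \left(-68 + 56 \left(- \frac{1}{60}\right)\right) = 68 \left(-68 - \frac{14}{15}\right) = 68 \left(- \frac{1034}{15}\right) = - \frac{70312}{15} \approx -4687.5$)
$\frac{1}{W} = \frac{1}{- \frac{70312}{15}} = - \frac{15}{70312}$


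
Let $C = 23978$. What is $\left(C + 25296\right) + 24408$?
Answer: $73682$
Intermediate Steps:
$\left(C + 25296\right) + 24408 = \left(23978 + 25296\right) + 24408 = 49274 + 24408 = 73682$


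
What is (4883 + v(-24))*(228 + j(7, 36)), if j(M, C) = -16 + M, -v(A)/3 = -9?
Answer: 1075290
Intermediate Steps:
v(A) = 27 (v(A) = -3*(-9) = 27)
(4883 + v(-24))*(228 + j(7, 36)) = (4883 + 27)*(228 + (-16 + 7)) = 4910*(228 - 9) = 4910*219 = 1075290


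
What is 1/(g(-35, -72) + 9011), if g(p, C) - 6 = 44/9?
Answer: 9/81197 ≈ 0.00011084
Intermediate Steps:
g(p, C) = 98/9 (g(p, C) = 6 + 44/9 = 98/9)
1/(g(-35, -72) + 9011) = 1/(98/9 + 9011) = 1/(81197/9) = 9/81197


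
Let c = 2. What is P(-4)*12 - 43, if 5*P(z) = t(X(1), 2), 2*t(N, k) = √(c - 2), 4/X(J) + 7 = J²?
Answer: -43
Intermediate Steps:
X(J) = 4/(-7 + J²)
t(N, k) = 0 (t(N, k) = √(2 - 2)/2 = √0/2 = (½)*0 = 0)
P(z) = 0 (P(z) = (⅕)*0 = 0)
P(-4)*12 - 43 = 0*12 - 43 = 0 - 43 = -43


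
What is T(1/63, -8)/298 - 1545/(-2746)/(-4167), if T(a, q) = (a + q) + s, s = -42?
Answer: -1001713793/5967306513 ≈ -0.16787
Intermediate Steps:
T(a, q) = -42 + a + q (T(a, q) = (a + q) - 42 = -42 + a + q)
T(1/63, -8)/298 - 1545/(-2746)/(-4167) = (-42 + 1/63 - 8)/298 - 1545/(-2746)/(-4167) = (-42 + 1/63 - 8)*(1/298) - 1545*(-1/2746)*(-1/4167) = -3149/63*1/298 + (1545/2746)*(-1/4167) = -3149/18774 - 515/3814194 = -1001713793/5967306513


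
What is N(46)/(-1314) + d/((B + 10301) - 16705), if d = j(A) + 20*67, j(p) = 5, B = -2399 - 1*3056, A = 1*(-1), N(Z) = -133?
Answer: -63361/5194242 ≈ -0.012198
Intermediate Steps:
A = -1
B = -5455 (B = -2399 - 3056 = -5455)
d = 1345 (d = 5 + 20*67 = 5 + 1340 = 1345)
N(46)/(-1314) + d/((B + 10301) - 16705) = -133/(-1314) + 1345/((-5455 + 10301) - 16705) = -133*(-1/1314) + 1345/(4846 - 16705) = 133/1314 + 1345/(-11859) = 133/1314 + 1345*(-1/11859) = 133/1314 - 1345/11859 = -63361/5194242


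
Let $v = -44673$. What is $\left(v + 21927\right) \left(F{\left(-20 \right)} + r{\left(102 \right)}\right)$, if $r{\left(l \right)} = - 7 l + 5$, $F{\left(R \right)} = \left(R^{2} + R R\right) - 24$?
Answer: $-1523982$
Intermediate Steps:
$F{\left(R \right)} = -24 + 2 R^{2}$ ($F{\left(R \right)} = \left(R^{2} + R^{2}\right) - 24 = 2 R^{2} - 24 = -24 + 2 R^{2}$)
$r{\left(l \right)} = 5 - 7 l$
$\left(v + 21927\right) \left(F{\left(-20 \right)} + r{\left(102 \right)}\right) = \left(-44673 + 21927\right) \left(\left(-24 + 2 \left(-20\right)^{2}\right) + \left(5 - 714\right)\right) = - 22746 \left(\left(-24 + 2 \cdot 400\right) + \left(5 - 714\right)\right) = - 22746 \left(\left(-24 + 800\right) - 709\right) = - 22746 \left(776 - 709\right) = \left(-22746\right) 67 = -1523982$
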